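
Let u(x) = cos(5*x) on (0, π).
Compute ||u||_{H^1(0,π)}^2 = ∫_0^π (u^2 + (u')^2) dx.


||u||_{H^1(0,π)}^2 = 13*π

u'(x) = -5*sin(5*x).
Expand u² and (u')² and integrate term by term on (0, π), using: for integers n ≥ 1, ∫_0^π sin²(nx) dx = ∫_0^π cos²(nx) dx = π/2; for n ≠ n', ∫_0^π sin(nx)sin(n'x) dx = ∫_0^π cos(nx)cos(n'x) dx = 0; and by product-to-sum, ∫_0^π sin(nx)cos(n'x) dx = ½∫_0^π [sin((n+n')x) + sin((n−n')x)] dx, which is 0 when n+n' is even and 2n/(n²−n'²) when n+n' is odd (it need not vanish on (0, π)).
  u² squared terms: (1)²·∫cos(5x)² dx = 1·π/2 = π/2.
  So ∫_0^π u² dx = π/2.
  (u')² squared terms: (-5)²·∫sin(5x)² dx = 25·π/2 = 25*π/2.
  So ∫_0^π (u')² dx = 25*π/2.
||u||_{H^1}^2 = (π/2) + (25*π/2) = 13*π.


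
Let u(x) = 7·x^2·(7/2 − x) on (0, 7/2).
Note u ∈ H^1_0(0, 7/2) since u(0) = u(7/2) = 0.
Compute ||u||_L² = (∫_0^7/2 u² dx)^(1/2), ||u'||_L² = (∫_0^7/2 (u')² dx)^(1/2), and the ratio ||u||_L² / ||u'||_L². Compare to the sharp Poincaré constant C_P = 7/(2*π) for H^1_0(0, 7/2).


||u||_L² / ||u'||_L² = sqrt(14)/4 < C_P = 7/(2*π).

u(x) = 7·x^2·(7/2 − x), so u'(x) = 7*x*(7 - 3*x).
u(x) = 7·x^2·(7/2 − x) vanishes at x = 0 and x = 7/2, so u ∈ H^1_0(0, 7/2). Differentiate via the product rule and integrate the resulting polynomials term by term.
  ∫_0^7/2 u² dx = ∫_0^7/2 (49*x^6 - 343*x^5 + 2401*x^4/4) dx. Term by term:
    ∫_0^7/2 49*x^6 dx = 5764801/128;  ∫_0^7/2 -343*x^5 dx = -40353607/384;  ∫_0^7/2 2401*x^4/4 dx = 40353607/640.
  Sum: 5764801/128 − 40353607/384 + 40353607/640 = 5764801/1920.
  ∫_0^7/2 (u')² dx = ∫_0^7/2 (441*x^4 - 2058*x^3 + 2401*x^2) dx. Term by term:
    ∫_0^7/2 441*x^4 dx = 7411887/160;  ∫_0^7/2 -2058*x^3 dx = -2470629/32;  ∫_0^7/2 2401*x^2 dx = 823543/24.
  Sum: 7411887/160 − 2470629/32 + 823543/24 = 823543/240.
∫_0^7/2 u² dx = 5764801/1920, so ||u||_L² = 2401*sqrt(30)/240.
∫_0^7/2 (u')² dx = 823543/240, so ||u'||_L² = 343*sqrt(105)/60.
Ratio ||u||_L² / ||u'||_L² = sqrt(14)/4.
Sharp Poincaré constant on H^1_0(0, 7/2) is C_P = L/π = 7/(2*π), achieved by sin(2*π/7·x).
A polynomial bump cannot attain the sharp Poincaré constant (only the first sine eigenfunction does), so the ratio is strictly less than C_P, consistent with ||u||_L² ≤ C_P ||u'||_L².


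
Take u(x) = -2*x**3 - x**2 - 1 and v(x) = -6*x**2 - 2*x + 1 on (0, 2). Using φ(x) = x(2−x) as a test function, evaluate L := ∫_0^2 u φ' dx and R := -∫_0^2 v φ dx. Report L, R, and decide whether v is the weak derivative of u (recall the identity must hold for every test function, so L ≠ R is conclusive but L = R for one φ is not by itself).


LHS = 184/15, RHS = 164/15. No, v is not the weak derivative of u.

u(x) = -2*x**3 - x**2 - 1, classical derivative u'(x) = -6*x**2 - 2*x.
φ(x) = x(2−x), so φ'(x) = 2 - 2*x.
Note φ(0) = φ(2) = 0, so the boundary term u·φ vanishes.
LHS = ∫_0^2 u(x) φ'(x) dx = ∫_0^2 (4*x^4 - 2*x^3 - 2*x^2 + 2*x - 2) dx. Term by term:
  ∫_0^2 4*x^4 dx = 128/5;  ∫_0^2 -2*x^3 dx = -8;  ∫_0^2 -2*x^2 dx = -16/3;
  ∫_0^2 2*x dx = 4;  ∫_0^2 -2 dx = -4.
Sum: 128/5 − 8 − 16/3 + 4 − 4 = 184/15.
So LHS = 184/15.
∫_0^2 v(x) φ(x) dx = ∫_0^2 (6*x^4 - 10*x^3 - 5*x^2 + 2*x) dx. Term by term:
  ∫_0^2 6*x^4 dx = 192/5;  ∫_0^2 -10*x^3 dx = -40;  ∫_0^2 -5*x^2 dx = -40/3;
  ∫_0^2 2*x dx = 4.
Sum: 192/5 − 40 − 40/3 + 4 = -164/15.
So RHS = -∫_0^2 v(x) φ(x) dx = 164/15.
LHS − RHS = 4/3 ≠ 0, so the identity fails.
(For a valid weak derivative the identity must hold for EVERY test function, in particular this one. The failure shows v is NOT the weak derivative of u.)
Correct weak derivative would be u'(x) = -6*x**2 - 2*x.


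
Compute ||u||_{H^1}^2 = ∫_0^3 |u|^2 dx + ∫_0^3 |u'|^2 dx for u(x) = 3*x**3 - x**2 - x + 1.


||u||_{H^1}^2 = 178131/35

The H^1 norm (squared) on an interval (0, L) is
  ||u||_{H^1}^2 = ∫_0^L u(x)^2 dx + ∫_0^L u'(x)^2 dx.
Compute u'(x) = 9*x**2 - 2*x - 1.
Then u(x)^2 = 9*x**6 - 6*x**5 - 5*x**4 + 8*x**3 - x**2 - 2*x + 1 and u'(x)^2 = 81*x**4 - 36*x**3 - 14*x**2 + 4*x + 1.
Integrate each monomial from 0 to 3 using ∫_0^3 c·x^n dx = c·3^(n+1)/(n+1):
  ∫_0^3 u(x)^2 dx = ∫_0^3 (9*x^6 - 6*x^5 - 5*x^4 + 8*x^3 - x^2 - 2*x + 1) dx. Term by term:
    ∫_0^3 9*x^6 dx = 19683/7;  ∫_0^3 -6*x^5 dx = -729;  ∫_0^3 -5*x^4 dx = -243;
    ∫_0^3 8*x^3 dx = 162;  ∫_0^3 -x^2 dx = -9;  ∫_0^3 -2*x dx = -9;
    ∫_0^3 1 dx = 3.
  Sum: 19683/7 − 729 − 243 + 162 − 9 − 9 + 3 = 13908/7.
  ∫_0^3 u'(x)^2 dx = ∫_0^3 (81*x^4 - 36*x^3 - 14*x^2 + 4*x + 1) dx. Term by term:
    ∫_0^3 81*x^4 dx = 19683/5;  ∫_0^3 -36*x^3 dx = -729;  ∫_0^3 -14*x^2 dx = -126;
    ∫_0^3 4*x dx = 18;  ∫_0^3 1 dx = 3.
  Sum: 19683/5 − 729 − 126 + 18 + 3 = 15513/5.
Adding: ||u||_{H^1}^2 = 13908/7 + 15513/5 = 178131/35.


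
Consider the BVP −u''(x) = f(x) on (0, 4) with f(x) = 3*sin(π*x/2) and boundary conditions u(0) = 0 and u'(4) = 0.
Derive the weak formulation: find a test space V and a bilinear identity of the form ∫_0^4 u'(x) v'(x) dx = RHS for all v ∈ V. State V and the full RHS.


V = {v ∈ H^1(0, 4) : v(0) = 0} (test functions vanish at x = 0 where u is specified); weak form: ∫_0^4 u'v' dx = ∫_0^4 (3*sin(π*x/2)) v dx for all v ∈ V.

Multiply both sides by a test function v and integrate from 0 to 4:
  ∫_0^4 −u''(x) v(x) dx = ∫_0^4 f(x) v(x) dx.
Integrate the LHS by parts once:
  ∫_0^4 −u'' v dx = −[u'(x) v(x)]_0^4 + ∫_0^4 u'(x) v'(x) dx.
Thus ∫_0^4 u'(x) v'(x) dx = ∫_0^4 f(x) v(x) dx + [u'(x) v(x)]_0^4.
Choose V so that boundary terms are either known or forced to vanish.
Mixed BC: u(0) = 0 (Dirichlet) and u'(4) = 0 (Neumann). Define V = {v ∈ H^1(0, 4) : v(0) = 0}. Then [u' v]_0^4 = u'(4)·v(4) − u'(0)·0 = 0.
Weak formulation: find u (satisfying any essential BC) such that ∫_0^4 u'(x) v'(x) dx = ∫_0^4 f v dx for all v ∈ V (Dirichlet at 0 absorbed into V; the Neumann datum at x = 4 is zero, so no boundary term remains).
Substituting f(x) = 3*sin(π*x/2), the right-hand side is ∫_0^4 (3*sin(π*x/2)) v dx.


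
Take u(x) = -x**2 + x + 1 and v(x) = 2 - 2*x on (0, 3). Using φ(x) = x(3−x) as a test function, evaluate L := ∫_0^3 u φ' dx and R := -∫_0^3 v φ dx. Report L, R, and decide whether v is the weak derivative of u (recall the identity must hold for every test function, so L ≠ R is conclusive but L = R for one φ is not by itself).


LHS = 9, RHS = 9/2. No, v is not the weak derivative of u.

u(x) = -x**2 + x + 1, classical derivative u'(x) = 1 - 2*x.
φ(x) = x(3−x), so φ'(x) = 3 - 2*x.
Note φ(0) = φ(3) = 0, so the boundary term u·φ vanishes.
LHS = ∫_0^3 u(x) φ'(x) dx = ∫_0^3 (2*x^3 - 5*x^2 + x + 3) dx. Term by term:
  ∫_0^3 2*x^3 dx = 81/2;  ∫_0^3 -5*x^2 dx = -45;  ∫_0^3 x dx = 9/2;
  ∫_0^3 3 dx = 9.
Sum: 81/2 − 45 + 9/2 + 9 = 9.
So LHS = 9.
∫_0^3 v(x) φ(x) dx = ∫_0^3 (2*x^3 - 8*x^2 + 6*x) dx. Term by term:
  ∫_0^3 2*x^3 dx = 81/2;  ∫_0^3 -8*x^2 dx = -72;  ∫_0^3 6*x dx = 27.
Sum: 81/2 − 72 + 27 = -9/2.
So RHS = -∫_0^3 v(x) φ(x) dx = 9/2.
LHS − RHS = 9/2 ≠ 0, so the identity fails.
(For a valid weak derivative the identity must hold for EVERY test function, in particular this one. The failure shows v is NOT the weak derivative of u.)
Correct weak derivative would be u'(x) = 1 - 2*x.


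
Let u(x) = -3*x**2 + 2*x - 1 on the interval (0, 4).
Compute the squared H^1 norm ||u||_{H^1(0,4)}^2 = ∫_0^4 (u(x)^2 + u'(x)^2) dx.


||u||_{H^1}^2 = 27788/15

The H^1 norm (squared) on an interval (0, L) is
  ||u||_{H^1}^2 = ∫_0^L u(x)^2 dx + ∫_0^L u'(x)^2 dx.
Compute u'(x) = 2 - 6*x.
Then u(x)^2 = 9*x**4 - 12*x**3 + 10*x**2 - 4*x + 1 and u'(x)^2 = 36*x**2 - 24*x + 4.
Integrate each monomial from 0 to 4 using ∫_0^4 c·x^n dx = c·4^(n+1)/(n+1):
  ∫_0^4 u(x)^2 dx = ∫_0^4 (9*x^4 - 12*x^3 + 10*x^2 - 4*x + 1) dx. Term by term:
    ∫_0^4 9*x^4 dx = 9216/5;  ∫_0^4 -12*x^3 dx = -768;  ∫_0^4 10*x^2 dx = 640/3;
    ∫_0^4 -4*x dx = -32;  ∫_0^4 1 dx = 4.
  Sum: 9216/5 − 768 + 640/3 − 32 + 4 = 18908/15.
  ∫_0^4 u'(x)^2 dx = ∫_0^4 (36*x^2 - 24*x + 4) dx. Term by term:
    ∫_0^4 36*x^2 dx = 768;  ∫_0^4 -24*x dx = -192;  ∫_0^4 4 dx = 16.
  Sum: 768 − 192 + 16 = 592.
Adding: ||u||_{H^1}^2 = 18908/15 + 592 = 27788/15.


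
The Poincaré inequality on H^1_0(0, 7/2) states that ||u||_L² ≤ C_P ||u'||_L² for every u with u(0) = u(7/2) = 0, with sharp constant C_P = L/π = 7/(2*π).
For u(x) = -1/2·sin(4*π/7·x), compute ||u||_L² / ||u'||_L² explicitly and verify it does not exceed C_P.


||u||_L² / ||u'||_L² = 7/(4*π) < C_P = 7/(2*π).

u(x) = -1/2·sin(4*π/7·x), so u'(x) = -2*π*cos(4*π*x/7)/7.
Writing u(x) = A·sin(kπx/L) with A = -1/2 and k = 2, use ∫_0^L sin²(kπx/L) dx = L/2 and ∫_0^L cos²(kπx/L) dx = L/2.
u² = 1/4·sin²(4*π/7·x) and (u')² = 4*π^2/49·cos²(4*π/7·x), and each of sin², cos² integrates to L/2 = 7/4 over (0, 7/2).
∫_0^7/2 u² dx = 7/16, so ||u||_L² = sqrt(7)/4.
∫_0^7/2 (u')² dx = π^2/7, so ||u'||_L² = sqrt(7)*π/7.
Ratio ||u||_L² / ||u'||_L² = 7/(4*π).
Sharp Poincaré constant on H^1_0(0, 7/2) is C_P = L/π = 7/(2*π), achieved by sin(2*π/7·x).
This is the k = 2 harmonic; the ratio L/(kπ) is strictly less than C_P = L/π, consistent with the sharp inequality ||u||_L² ≤ C_P ||u'||_L².


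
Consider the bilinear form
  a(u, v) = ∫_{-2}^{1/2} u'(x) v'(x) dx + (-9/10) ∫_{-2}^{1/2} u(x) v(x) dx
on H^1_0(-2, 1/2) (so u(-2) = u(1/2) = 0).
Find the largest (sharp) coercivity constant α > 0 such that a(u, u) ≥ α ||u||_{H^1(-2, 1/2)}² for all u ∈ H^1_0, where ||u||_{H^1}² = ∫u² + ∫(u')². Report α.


α = (-45 + 8*π^2)/(2*(25 + 4*π^2))

Coercivity of a(·,·) on H^1_0(-2, 1/2) means a(u, u) ≥ α ||u||_{H^1}² for every u ∈ H^1_0.
The interval has length L = 5/2, and Poincaré/coercivity depend only on L. Here a(u, u) = ∫(u')² + (-9/10)·∫u².
Here c = -9/10 < 0 with |c| < (π/L)² = 4*π^2/25, so coercivity still holds. The condition a(u,u) ≥ α||u||_{H^1}² reads (1−α)∫(u')² ≥ (α−c)∫u². Any admissible α is ≤ 1 (rapidly oscillating u have ∫u²/∫(u')² → 0), and α = 1 would force 0 ≥ (1−c)∫u², impossible since c < 1; so 1−α > 0. By the sharp Poincaré inequality on H^1_0 of an interval of length L, ∫(u')² ≥ (π/L)²∫u² with equality for the first sine mode sin(π(x−x₀)/L) (x₀ the left endpoint), so the inequality holds for all u iff (1−α)(π/L)² ≥ α − c, i.e. α ≤ ((π/L)² + c)/((π/L)² + 1) = (1 + c(L/π)²)/(1 + (L/π)²). (Direct route, valid since c ≤ 0: Poincaré gives c∫u² ≥ c(L/π)²∫(u')², so a(u,u) ≥ (1 + c(L/π)²)∫(u')², while ||u||_{H^1}² ≤ (1 + (L/π)²)∫(u')²; dividing yields the same α.) With (π/L)² = 4*π^2/25 and c = -9/10, the largest admissible constant is α = ((π/L)² + c)/((π/L)² + 1).
Simplifying, α = (-45 + 8*π^2)/(2*(25 + 4*π^2)).


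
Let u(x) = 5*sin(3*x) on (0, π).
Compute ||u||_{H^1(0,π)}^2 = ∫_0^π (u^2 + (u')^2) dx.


||u||_{H^1(0,π)}^2 = 125*π

u'(x) = 15*cos(3*x).
Expand u² and (u')² and integrate term by term on (0, π), using: for integers n ≥ 1, ∫_0^π sin²(nx) dx = ∫_0^π cos²(nx) dx = π/2; for n ≠ n', ∫_0^π sin(nx)sin(n'x) dx = ∫_0^π cos(nx)cos(n'x) dx = 0; and by product-to-sum, ∫_0^π sin(nx)cos(n'x) dx = ½∫_0^π [sin((n+n')x) + sin((n−n')x)] dx, which is 0 when n+n' is even and 2n/(n²−n'²) when n+n' is odd (it need not vanish on (0, π)).
  u² squared terms: (5)²·∫sin(3x)² dx = 25·π/2 = 25*π/2.
  So ∫_0^π u² dx = 25*π/2.
  (u')² squared terms: (15)²·∫cos(3x)² dx = 225·π/2 = 225*π/2.
  So ∫_0^π (u')² dx = 225*π/2.
||u||_{H^1}^2 = (25*π/2) + (225*π/2) = 125*π.


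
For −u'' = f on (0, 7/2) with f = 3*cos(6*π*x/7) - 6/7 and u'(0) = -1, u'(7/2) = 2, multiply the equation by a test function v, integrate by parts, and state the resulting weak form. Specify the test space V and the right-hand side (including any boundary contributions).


V = H^1(0, 7/2) (v unrestricted at boundary; u is determined up to an additive constant); weak form: ∫_0^7/2 u'v' dx = ∫_0^7/2 (3*cos(6*π*x/7) - 6/7) v dx + 2·v(7/2) + v(0) for all v ∈ V.

Multiply both sides by a test function v and integrate from 0 to 7/2:
  ∫_0^7/2 −u''(x) v(x) dx = ∫_0^7/2 f(x) v(x) dx.
Integrate the LHS by parts once:
  ∫_0^7/2 −u'' v dx = −[u'(x) v(x)]_0^7/2 + ∫_0^7/2 u'(x) v'(x) dx.
Thus ∫_0^7/2 u'(x) v'(x) dx = ∫_0^7/2 f(x) v(x) dx + [u'(x) v(x)]_0^7/2.
Choose V so that boundary terms are either known or forced to vanish.
u has inhomogeneous Neumann u'(0) = -1, u'(7/2) = 2. [u' v]_0^7/2 = (2)·v(7/2) − (-1)·v(0) = 2·v(7/2) + v(0). Take V = H^1(0, 7/2); boundary term becomes part of RHS.
Weak formulation: find u (satisfying any essential BC) such that ∫_0^7/2 u'(x) v'(x) dx = ∫_0^7/2 f v dx + 2·v(7/2) + v(0) for all v ∈ V (Neumann data are natural BCs: they enter the RHS as boundary terms).
Substituting f(x) = 3*cos(6*π*x/7) - 6/7, the right-hand side is ∫_0^7/2 (3*cos(6*π*x/7) - 6/7) v dx + 2·v(7/2) + v(0).
Compatibility check (pure Neumann): taking v ≡ 1 ∈ V gives 0 = ∫_0^7/2 f dx + (2) − (-1), i.e. ∫_0^7/2 f dx must equal u'(0) − u'(7/2) = -3. Indeed ∫_0^7/2 (3*cos(6*π*x/7) - 6/7) dx = -3, so the data are compatible. The solution is then unique only up to an additive constant (fix it e.g. by requiring ∫_0^7/2 u dx = 0).


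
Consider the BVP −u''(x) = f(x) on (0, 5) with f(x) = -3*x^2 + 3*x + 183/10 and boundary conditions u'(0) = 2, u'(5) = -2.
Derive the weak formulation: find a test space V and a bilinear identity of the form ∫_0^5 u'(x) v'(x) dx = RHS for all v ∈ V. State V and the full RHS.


V = H^1(0, 5) (v unrestricted at boundary; u is determined up to an additive constant); weak form: ∫_0^5 u'v' dx = ∫_0^5 (-3*x^2 + 3*x + 183/10) v dx − 2·v(5) − 2·v(0) for all v ∈ V.

Multiply both sides by a test function v and integrate from 0 to 5:
  ∫_0^5 −u''(x) v(x) dx = ∫_0^5 f(x) v(x) dx.
Integrate the LHS by parts once:
  ∫_0^5 −u'' v dx = −[u'(x) v(x)]_0^5 + ∫_0^5 u'(x) v'(x) dx.
Thus ∫_0^5 u'(x) v'(x) dx = ∫_0^5 f(x) v(x) dx + [u'(x) v(x)]_0^5.
Choose V so that boundary terms are either known or forced to vanish.
u has inhomogeneous Neumann u'(0) = 2, u'(5) = -2. [u' v]_0^5 = (-2)·v(5) − (2)·v(0) = − 2·v(5) − 2·v(0). Take V = H^1(0, 5); boundary term becomes part of RHS.
Weak formulation: find u (satisfying any essential BC) such that ∫_0^5 u'(x) v'(x) dx = ∫_0^5 f v dx − 2·v(5) − 2·v(0) for all v ∈ V (Neumann data are natural BCs: they enter the RHS as boundary terms).
Substituting f(x) = -3*x^2 + 3*x + 183/10, the right-hand side is ∫_0^5 (-3*x^2 + 3*x + 183/10) v dx − 2·v(5) − 2·v(0).
Compatibility check (pure Neumann): taking v ≡ 1 ∈ V gives 0 = ∫_0^5 f dx + (-2) − (2), i.e. ∫_0^5 f dx must equal u'(0) − u'(5) = 4. Indeed ∫_0^5 (-3*x^2 + 3*x + 183/10) dx = 4, so the data are compatible. The solution is then unique only up to an additive constant (fix it e.g. by requiring ∫_0^5 u dx = 0).


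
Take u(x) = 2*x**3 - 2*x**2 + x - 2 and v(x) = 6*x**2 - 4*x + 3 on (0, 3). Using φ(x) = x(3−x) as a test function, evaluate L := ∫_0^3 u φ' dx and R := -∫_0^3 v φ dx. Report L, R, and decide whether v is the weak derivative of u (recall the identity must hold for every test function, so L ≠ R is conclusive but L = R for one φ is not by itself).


LHS = -252/5, RHS = -297/5. No, v is not the weak derivative of u.

u(x) = 2*x**3 - 2*x**2 + x - 2, classical derivative u'(x) = 6*x**2 - 4*x + 1.
φ(x) = x(3−x), so φ'(x) = 3 - 2*x.
Note φ(0) = φ(3) = 0, so the boundary term u·φ vanishes.
LHS = ∫_0^3 u(x) φ'(x) dx = ∫_0^3 (-4*x^4 + 10*x^3 - 8*x^2 + 7*x - 6) dx. Term by term:
  ∫_0^3 -4*x^4 dx = -972/5;  ∫_0^3 10*x^3 dx = 405/2;  ∫_0^3 -8*x^2 dx = -72;
  ∫_0^3 7*x dx = 63/2;  ∫_0^3 -6 dx = -18.
Sum: -972/5 + 405/2 − 72 + 63/2 − 18 = -252/5.
So LHS = -252/5.
∫_0^3 v(x) φ(x) dx = ∫_0^3 (-6*x^4 + 22*x^3 - 15*x^2 + 9*x) dx. Term by term:
  ∫_0^3 -6*x^4 dx = -1458/5;  ∫_0^3 22*x^3 dx = 891/2;  ∫_0^3 -15*x^2 dx = -135;
  ∫_0^3 9*x dx = 81/2.
Sum: -1458/5 + 891/2 − 135 + 81/2 = 297/5.
So RHS = -∫_0^3 v(x) φ(x) dx = -297/5.
LHS − RHS = 9 ≠ 0, so the identity fails.
(For a valid weak derivative the identity must hold for EVERY test function, in particular this one. The failure shows v is NOT the weak derivative of u.)
Correct weak derivative would be u'(x) = 6*x**2 - 4*x + 1.


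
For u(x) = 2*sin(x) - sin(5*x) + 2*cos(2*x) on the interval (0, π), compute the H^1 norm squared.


||u||_{H^1(0,π)}^2 = -760/21 + 27*π

u'(x) = -4*sin(2*x) + 2*cos(x) - 5*cos(5*x).
Expand u² and (u')² and integrate term by term on (0, π), using: for integers n ≥ 1, ∫_0^π sin²(nx) dx = ∫_0^π cos²(nx) dx = π/2; for n ≠ n', ∫_0^π sin(nx)sin(n'x) dx = ∫_0^π cos(nx)cos(n'x) dx = 0; and by product-to-sum, ∫_0^π sin(nx)cos(n'x) dx = ½∫_0^π [sin((n+n')x) + sin((n−n')x)] dx, which is 0 when n+n' is even and 2n/(n²−n'²) when n+n' is odd (it need not vanish on (0, π)).
  u² squared terms: (-1)²·∫sin(5x)² dx = 1·π/2 = π/2;  (2)²·∫cos(2x)² dx = 4·π/2 = 2*π;  (2)²·∫sin(x)² dx = 4·π/2 = 2*π.
  u² cross terms: 2·(-1)·(2)·∫sin(5x)·cos(2x) dx = -4·(10/21) = -40/21;  2·(-1)·(2)·∫sin(5x)·sin(x) dx = -4·(0) = 0;  2·(2)·(2)·∫cos(2x)·sin(x) dx = 8·(-2/3) = -16/3.
  So ∫_0^π u² dx = π/2 + 2*π + 2*π − 40/21 + 0 − 16/3 = -152/21 + 9*π/2.
  (u')² squared terms: (-5)²·∫cos(5x)² dx = 25·π/2 = 25*π/2;  (-4)²·∫sin(2x)² dx = 16·π/2 = 8*π;  (2)²·∫cos(x)² dx = 4·π/2 = 2*π.
  (u')² cross terms: 2·(-5)·(-4)·∫cos(5x)·sin(2x) dx = 40·(-4/21) = -160/21;  2·(-5)·(2)·∫cos(5x)·cos(x) dx = -20·(0) = 0;  2·(-4)·(2)·∫sin(2x)·cos(x) dx = -16·(4/3) = -64/3.
  So ∫_0^π (u')² dx = 25*π/2 + 8*π + 2*π − 160/21 + 0 − 64/3 = -608/21 + 45*π/2.
||u||_{H^1}^2 = (-152/21 + 9*π/2) + (-608/21 + 45*π/2) = -760/21 + 27*π.


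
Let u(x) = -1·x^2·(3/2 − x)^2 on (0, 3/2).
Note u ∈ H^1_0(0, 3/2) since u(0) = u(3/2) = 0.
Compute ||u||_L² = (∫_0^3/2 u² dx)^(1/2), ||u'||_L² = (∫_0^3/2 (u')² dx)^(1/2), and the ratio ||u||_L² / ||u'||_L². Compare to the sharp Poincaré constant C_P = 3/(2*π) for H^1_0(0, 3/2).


||u||_L² / ||u'||_L² = sqrt(3)/4 < C_P = 3/(2*π).

u(x) = -1·x^2·(3/2 − x)^2, so u'(x) = x*(-8*x^2 + 18*x - 9)/2.
u(x) = -1·x^2·(3/2 − x)^2 vanishes at x = 0 and x = 3/2, so u ∈ H^1_0(0, 3/2). Differentiate via the product rule and integrate the resulting polynomials term by term.
  ∫_0^3/2 u² dx = ∫_0^3/2 (x^8 - 6*x^7 + 27*x^6/2 - 27*x^5/2 + 81*x^4/16) dx. Term by term:
    ∫_0^3/2 x^8 dx = 2187/512;  ∫_0^3/2 -6*x^7 dx = -19683/1024;  ∫_0^3/2 27*x^6/2 dx = 59049/1792;
    ∫_0^3/2 -27*x^5/2 dx = -6561/256;  ∫_0^3/2 81*x^4/16 dx = 19683/2560.
  Sum: 2187/512 − 19683/1024 + 59049/1792 − 6561/256 + 19683/2560 = 2187/35840.
  ∫_0^3/2 (u')² dx = ∫_0^3/2 (16*x^6 - 72*x^5 + 117*x^4 - 81*x^3 + 81*x^2/4) dx. Term by term:
    ∫_0^3/2 16*x^6 dx = 2187/56;  ∫_0^3/2 -72*x^5 dx = -2187/16;  ∫_0^3/2 117*x^4 dx = 28431/160;
    ∫_0^3/2 -81*x^3 dx = -6561/64;  ∫_0^3/2 81*x^2/4 dx = 729/32.
  Sum: 2187/56 − 2187/16 + 28431/160 − 6561/64 + 729/32 = 729/2240.
∫_0^3/2 u² dx = 2187/35840, so ||u||_L² = 27*sqrt(105)/1120.
∫_0^3/2 (u')² dx = 729/2240, so ||u'||_L² = 27*sqrt(35)/280.
Ratio ||u||_L² / ||u'||_L² = sqrt(3)/4.
Sharp Poincaré constant on H^1_0(0, 3/2) is C_P = L/π = 3/(2*π), achieved by sin(2*π/3·x).
A polynomial bump cannot attain the sharp Poincaré constant (only the first sine eigenfunction does), so the ratio is strictly less than C_P, consistent with ||u||_L² ≤ C_P ||u'||_L².


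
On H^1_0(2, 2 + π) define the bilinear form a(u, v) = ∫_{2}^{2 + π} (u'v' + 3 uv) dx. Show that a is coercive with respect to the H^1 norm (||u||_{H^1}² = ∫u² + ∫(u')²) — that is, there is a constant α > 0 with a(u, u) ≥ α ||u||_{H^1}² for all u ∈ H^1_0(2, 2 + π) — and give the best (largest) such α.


α = 1

Coercivity of a(·,·) on H^1_0(2, 2 + π) means a(u, u) ≥ α ||u||_{H^1}² for every u ∈ H^1_0.
The interval has length L = π, and Poincaré/coercivity depend only on L. Here a(u, u) = ∫(u')² + (3)·∫u².
Here c = 3 ≥ 1, so a(u,u) = ∫(u')² + c∫u² ≥ ∫(u')² + ∫u² = ||u||_{H^1}², i.e. α = 1 works. No larger α is possible: a(u,u) ≥ α||u||_{H^1}² means (1−α)∫(u')² ≥ (α−c)∫u², and for the modes u_n = sin(nπ(x−x₀)/L) (x₀ the left endpoint) one has ∫u_n²/∫(u_n')² = (L/(nπ))² → 0, so a(u_n,u_n)/||u_n||_{H^1}² → 1. Hence the optimal constant is α = 1.
Therefore α = 1.


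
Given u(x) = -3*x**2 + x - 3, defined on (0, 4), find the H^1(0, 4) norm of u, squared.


||u||_{H^1}^2 = 37928/15

The H^1 norm (squared) on an interval (0, L) is
  ||u||_{H^1}^2 = ∫_0^L u(x)^2 dx + ∫_0^L u'(x)^2 dx.
Compute u'(x) = 1 - 6*x.
Then u(x)^2 = 9*x**4 - 6*x**3 + 19*x**2 - 6*x + 9 and u'(x)^2 = 36*x**2 - 12*x + 1.
Integrate each monomial from 0 to 4 using ∫_0^4 c·x^n dx = c·4^(n+1)/(n+1):
  ∫_0^4 u(x)^2 dx = ∫_0^4 (9*x^4 - 6*x^3 + 19*x^2 - 6*x + 9) dx. Term by term:
    ∫_0^4 9*x^4 dx = 9216/5;  ∫_0^4 -6*x^3 dx = -384;  ∫_0^4 19*x^2 dx = 1216/3;
    ∫_0^4 -6*x dx = -48;  ∫_0^4 9 dx = 36.
  Sum: 9216/5 − 384 + 1216/3 − 48 + 36 = 27788/15.
  ∫_0^4 u'(x)^2 dx = ∫_0^4 (36*x^2 - 12*x + 1) dx. Term by term:
    ∫_0^4 36*x^2 dx = 768;  ∫_0^4 -12*x dx = -96;  ∫_0^4 1 dx = 4.
  Sum: 768 − 96 + 4 = 676.
Adding: ||u||_{H^1}^2 = 27788/15 + 676 = 37928/15.


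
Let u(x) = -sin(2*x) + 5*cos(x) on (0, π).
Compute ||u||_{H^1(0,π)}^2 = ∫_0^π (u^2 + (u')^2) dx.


||u||_{H^1(0,π)}^2 = -80/3 + 55*π/2

u'(x) = -5*sin(x) - 2*cos(2*x).
Expand u² and (u')² and integrate term by term on (0, π), using: for integers n ≥ 1, ∫_0^π sin²(nx) dx = ∫_0^π cos²(nx) dx = π/2; for n ≠ n', ∫_0^π sin(nx)sin(n'x) dx = ∫_0^π cos(nx)cos(n'x) dx = 0; and by product-to-sum, ∫_0^π sin(nx)cos(n'x) dx = ½∫_0^π [sin((n+n')x) + sin((n−n')x)] dx, which is 0 when n+n' is even and 2n/(n²−n'²) when n+n' is odd (it need not vanish on (0, π)).
  u² squared terms: (-1)²·∫sin(2x)² dx = 1·π/2 = π/2;  (5)²·∫cos(x)² dx = 25·π/2 = 25*π/2.
  u² cross terms: 2·(-1)·(5)·∫sin(2x)·cos(x) dx = -10·(4/3) = -40/3.
  So ∫_0^π u² dx = π/2 + 25*π/2 − 40/3 = -40/3 + 13*π.
  (u')² squared terms: (-5)²·∫sin(x)² dx = 25·π/2 = 25*π/2;  (-2)²·∫cos(2x)² dx = 4·π/2 = 2*π.
  (u')² cross terms: 2·(-5)·(-2)·∫sin(x)·cos(2x) dx = 20·(-2/3) = -40/3.
  So ∫_0^π (u')² dx = 25*π/2 + 2*π − 40/3 = -40/3 + 29*π/2.
||u||_{H^1}^2 = (-40/3 + 13*π) + (-40/3 + 29*π/2) = -80/3 + 55*π/2.


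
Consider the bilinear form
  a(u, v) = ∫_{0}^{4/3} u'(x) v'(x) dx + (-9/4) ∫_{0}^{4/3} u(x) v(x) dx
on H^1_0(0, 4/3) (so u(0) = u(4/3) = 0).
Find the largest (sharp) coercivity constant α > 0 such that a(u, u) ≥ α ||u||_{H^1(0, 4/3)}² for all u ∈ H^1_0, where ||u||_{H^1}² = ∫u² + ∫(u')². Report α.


α = 9*(-4 + π^2)/(16 + 9*π^2)

Coercivity of a(·,·) on H^1_0(0, 4/3) means a(u, u) ≥ α ||u||_{H^1}² for every u ∈ H^1_0.
The interval has length L = 4/3, and Poincaré/coercivity depend only on L. Here a(u, u) = ∫(u')² + (-9/4)·∫u².
Here c = -9/4 < 0 with |c| < (π/L)² = 9*π^2/16, so coercivity still holds. The condition a(u,u) ≥ α||u||_{H^1}² reads (1−α)∫(u')² ≥ (α−c)∫u². Any admissible α is ≤ 1 (rapidly oscillating u have ∫u²/∫(u')² → 0), and α = 1 would force 0 ≥ (1−c)∫u², impossible since c < 1; so 1−α > 0. By the sharp Poincaré inequality on H^1_0 of an interval of length L, ∫(u')² ≥ (π/L)²∫u² with equality for the first sine mode sin(π(x−x₀)/L) (x₀ the left endpoint), so the inequality holds for all u iff (1−α)(π/L)² ≥ α − c, i.e. α ≤ ((π/L)² + c)/((π/L)² + 1) = (1 + c(L/π)²)/(1 + (L/π)²). (Direct route, valid since c ≤ 0: Poincaré gives c∫u² ≥ c(L/π)²∫(u')², so a(u,u) ≥ (1 + c(L/π)²)∫(u')², while ||u||_{H^1}² ≤ (1 + (L/π)²)∫(u')²; dividing yields the same α.) With (π/L)² = 9*π^2/16 and c = -9/4, the largest admissible constant is α = ((π/L)² + c)/((π/L)² + 1).
Simplifying, α = 9*(-4 + π^2)/(16 + 9*π^2).


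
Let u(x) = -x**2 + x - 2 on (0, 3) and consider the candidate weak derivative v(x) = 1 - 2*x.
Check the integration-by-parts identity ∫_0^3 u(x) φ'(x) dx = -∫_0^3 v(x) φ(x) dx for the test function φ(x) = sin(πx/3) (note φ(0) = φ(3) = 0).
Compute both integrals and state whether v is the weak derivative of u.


LHS = 12/π, RHS = 12/π. Yes, v = u' weakly.

u(x) = -x**2 + x - 2, classical derivative u'(x) = 1 - 2*x.
φ(x) = sin(πx/3), so φ'(x) = π*cos(π*x/3)/3.
Note φ(0) = φ(3) = 0, so the boundary term u·φ vanishes.
LHS = ∫_0^3 u(x) φ'(x) dx = ∫_0^3 (-π*x^2*cos(π*x/3)/3 + π*x*cos(π*x/3)/3 - 2*π*cos(π*x/3)/3) dx. Term by term:
  ∫_0^3 -2*π*cos(π*x/3)/3 dx = 0;  ∫_0^3 -π*x^2*cos(π*x/3)/3 dx = 18/π;  ∫_0^3 π*x*cos(π*x/3)/3 dx = -6/π.
Sum: 0 + 18/π − 6/π = 12/π.
So LHS = 12/π.
∫_0^3 v(x) φ(x) dx = ∫_0^3 (-2*x*sin(π*x/3) + sin(π*x/3)) dx. Term by term:
  ∫_0^3 -2*x*sin(π*x/3) dx = -18/π;  ∫_0^3 sin(π*x/3) dx = 6/π.
Sum: -18/π + 6/π = -12/π.
So RHS = -∫_0^3 v(x) φ(x) dx = 12/π.
LHS = RHS, so the identity holds for this test φ.
Moreover u is smooth here and v(x) = u'(x) = 1 - 2*x pointwise, so the identity holds for every test function. Hence v is the weak derivative of u.


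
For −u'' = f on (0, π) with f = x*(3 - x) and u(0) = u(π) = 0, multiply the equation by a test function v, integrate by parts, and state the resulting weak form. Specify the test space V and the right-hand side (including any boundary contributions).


V = H^1_0(0, π) (so v(0) = v(π) = 0); weak form: ∫_0^π u'v' dx = ∫_0^π (x*(3 - x)) v dx for all v ∈ V.

Multiply both sides by a test function v and integrate from 0 to π:
  ∫_0^π −u''(x) v(x) dx = ∫_0^π f(x) v(x) dx.
Integrate the LHS by parts once:
  ∫_0^π −u'' v dx = −[u'(x) v(x)]_0^π + ∫_0^π u'(x) v'(x) dx.
Thus ∫_0^π u'(x) v'(x) dx = ∫_0^π f(x) v(x) dx + [u'(x) v(x)]_0^π.
Choose V so that boundary terms are either known or forced to vanish.
u is Dirichlet: u(0) = u(π) = 0. Let V = H^1_0(0, π); then v(0) = v(π) = 0, and [u' v]_0^π = 0.
Weak formulation: find u (satisfying any essential BC) such that ∫_0^π u'(x) v'(x) dx = ∫_0^π f v dx for all v ∈ V.
Substituting f(x) = x*(3 - x), the right-hand side is ∫_0^π (x*(3 - x)) v dx.


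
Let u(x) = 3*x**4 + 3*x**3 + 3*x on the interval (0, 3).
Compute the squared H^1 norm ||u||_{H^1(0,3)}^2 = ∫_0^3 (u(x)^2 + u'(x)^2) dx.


||u||_{H^1}^2 = 16455771/140

The H^1 norm (squared) on an interval (0, L) is
  ||u||_{H^1}^2 = ∫_0^L u(x)^2 dx + ∫_0^L u'(x)^2 dx.
Compute u'(x) = 12*x**3 + 9*x**2 + 3.
Then u(x)^2 = 9*x**8 + 18*x**7 + 9*x**6 + 18*x**5 + 18*x**4 + 9*x**2 and u'(x)^2 = 144*x**6 + 216*x**5 + 81*x**4 + 72*x**3 + 54*x**2 + 9.
Integrate each monomial from 0 to 3 using ∫_0^3 c·x^n dx = c·3^(n+1)/(n+1):
  ∫_0^3 u(x)^2 dx = ∫_0^3 (9*x^8 + 18*x^7 + 9*x^6 + 18*x^5 + 18*x^4 + 9*x^2) dx. Term by term:
    ∫_0^3 9*x^8 dx = 19683;  ∫_0^3 18*x^7 dx = 59049/4;  ∫_0^3 9*x^6 dx = 19683/7;
    ∫_0^3 18*x^5 dx = 2187;  ∫_0^3 18*x^4 dx = 4374/5;  ∫_0^3 9*x^2 dx = 81.
  Sum: 19683 + 59049/4 + 19683/7 + 2187 + 4374/5 + 81 = 5655987/140.
  ∫_0^3 u'(x)^2 dx = ∫_0^3 (144*x^6 + 216*x^5 + 81*x^4 + 72*x^3 + 54*x^2 + 9) dx. Term by term:
    ∫_0^3 144*x^6 dx = 314928/7;  ∫_0^3 216*x^5 dx = 26244;  ∫_0^3 81*x^4 dx = 19683/5;
    ∫_0^3 72*x^3 dx = 1458;  ∫_0^3 54*x^2 dx = 486;  ∫_0^3 9 dx = 27.
  Sum: 314928/7 + 26244 + 19683/5 + 1458 + 486 + 27 = 2699946/35.
Adding: ||u||_{H^1}^2 = 5655987/140 + 2699946/35 = 16455771/140.


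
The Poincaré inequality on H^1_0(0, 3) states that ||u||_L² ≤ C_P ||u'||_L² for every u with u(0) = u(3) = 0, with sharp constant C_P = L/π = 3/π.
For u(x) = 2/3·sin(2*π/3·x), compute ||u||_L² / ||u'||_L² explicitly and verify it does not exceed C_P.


||u||_L² / ||u'||_L² = 3/(2*π) < C_P = 3/π.

u(x) = 2/3·sin(2*π/3·x), so u'(x) = 4*π*cos(2*π*x/3)/9.
Writing u(x) = A·sin(kπx/L) with A = 2/3 and k = 2, use ∫_0^L sin²(kπx/L) dx = L/2 and ∫_0^L cos²(kπx/L) dx = L/2.
u² = 4/9·sin²(2*π/3·x) and (u')² = 16*π^2/81·cos²(2*π/3·x), and each of sin², cos² integrates to L/2 = 3/2 over (0, 3).
∫_0^3 u² dx = 2/3, so ||u||_L² = sqrt(6)/3.
∫_0^3 (u')² dx = 8*π^2/27, so ||u'||_L² = 2*sqrt(6)*π/9.
Ratio ||u||_L² / ||u'||_L² = 3/(2*π).
Sharp Poincaré constant on H^1_0(0, 3) is C_P = L/π = 3/π, achieved by sin(π/3·x).
This is the k = 2 harmonic; the ratio L/(kπ) is strictly less than C_P = L/π, consistent with the sharp inequality ||u||_L² ≤ C_P ||u'||_L².


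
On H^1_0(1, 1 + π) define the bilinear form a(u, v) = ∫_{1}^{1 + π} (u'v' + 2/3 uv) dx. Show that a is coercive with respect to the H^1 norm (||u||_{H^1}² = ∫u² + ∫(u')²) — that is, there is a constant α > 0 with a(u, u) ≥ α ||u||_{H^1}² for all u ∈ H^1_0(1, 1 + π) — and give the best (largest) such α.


α = 5/6

Coercivity of a(·,·) on H^1_0(1, 1 + π) means a(u, u) ≥ α ||u||_{H^1}² for every u ∈ H^1_0.
The interval has length L = π, and Poincaré/coercivity depend only on L. Here a(u, u) = ∫(u')² + (2/3)·∫u².
Here 0 < c = 2/3 < 1. The condition a(u,u) ≥ α||u||_{H^1}² reads (1−α)∫(u')² ≥ (α−c)∫u². Any admissible α is ≤ 1 (rapidly oscillating u have ∫u²/∫(u')² → 0), and α = 1 would force 0 ≥ (1−c)∫u², impossible since c < 1; so 1−α > 0. By the sharp Poincaré inequality on H^1_0 of an interval of length L, ∫(u')² ≥ (π/L)²∫u² with equality for the first sine mode sin(π(x−x₀)/L) (x₀ the left endpoint), so the inequality holds for all u iff (1−α)(π/L)² ≥ α − c, i.e. α ≤ ((π/L)² + c)/((π/L)² + 1) = (1 + c(L/π)²)/(1 + (L/π)²). With (π/L)² = 1 and c = 2/3, the largest admissible constant is α = ((π/L)² + c)/((π/L)² + 1).
Simplifying, α = 5/6.


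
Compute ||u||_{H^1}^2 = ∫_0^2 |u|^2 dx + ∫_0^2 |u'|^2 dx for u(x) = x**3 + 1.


||u||_{H^1}^2 = 3006/35

The H^1 norm (squared) on an interval (0, L) is
  ||u||_{H^1}^2 = ∫_0^L u(x)^2 dx + ∫_0^L u'(x)^2 dx.
Compute u'(x) = 3*x**2.
Then u(x)^2 = x**6 + 2*x**3 + 1 and u'(x)^2 = 9*x**4.
Integrate each monomial from 0 to 2 using ∫_0^2 c·x^n dx = c·2^(n+1)/(n+1):
  ∫_0^2 u(x)^2 dx = ∫_0^2 (x^6 + 2*x^3 + 1) dx. Term by term:
    ∫_0^2 x^6 dx = 128/7;  ∫_0^2 2*x^3 dx = 8;  ∫_0^2 1 dx = 2.
  Sum: 128/7 + 8 + 2 = 198/7.
  ∫_0^2 u'(x)^2 dx = ∫_0^2 (9*x^4) dx. Term by term:
    ∫_0^2 9*x^4 dx = 288/5.
Adding: ||u||_{H^1}^2 = 198/7 + 288/5 = 3006/35.


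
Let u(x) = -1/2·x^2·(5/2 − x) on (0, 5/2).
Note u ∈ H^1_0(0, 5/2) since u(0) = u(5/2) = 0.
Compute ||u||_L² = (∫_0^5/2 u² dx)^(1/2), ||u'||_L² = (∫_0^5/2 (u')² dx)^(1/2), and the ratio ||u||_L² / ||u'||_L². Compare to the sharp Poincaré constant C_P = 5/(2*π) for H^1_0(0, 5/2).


||u||_L² / ||u'||_L² = 5*sqrt(14)/28 < C_P = 5/(2*π).

u(x) = -1/2·x^2·(5/2 − x), so u'(x) = x*(3*x - 5)/2.
u(x) = -1/2·x^2·(5/2 − x) vanishes at x = 0 and x = 5/2, so u ∈ H^1_0(0, 5/2). Differentiate via the product rule and integrate the resulting polynomials term by term.
  ∫_0^5/2 u² dx = ∫_0^5/2 (x^6/4 - 5*x^5/4 + 25*x^4/16) dx. Term by term:
    ∫_0^5/2 x^6/4 dx = 78125/3584;  ∫_0^5/2 -5*x^5/4 dx = -78125/1536;  ∫_0^5/2 25*x^4/16 dx = 15625/512.
  Sum: 78125/3584 − 78125/1536 + 15625/512 = 15625/10752.
  ∫_0^5/2 (u')² dx = ∫_0^5/2 (9*x^4/4 - 15*x^3/2 + 25*x^2/4) dx. Term by term:
    ∫_0^5/2 9*x^4/4 dx = 5625/128;  ∫_0^5/2 -15*x^3/2 dx = -9375/128;  ∫_0^5/2 25*x^2/4 dx = 3125/96.
  Sum: 5625/128 − 9375/128 + 3125/96 = 625/192.
∫_0^5/2 u² dx = 15625/10752, so ||u||_L² = 125*sqrt(42)/672.
∫_0^5/2 (u')² dx = 625/192, so ||u'||_L² = 25*sqrt(3)/24.
Ratio ||u||_L² / ||u'||_L² = 5*sqrt(14)/28.
Sharp Poincaré constant on H^1_0(0, 5/2) is C_P = L/π = 5/(2*π), achieved by sin(2*π/5·x).
A polynomial bump cannot attain the sharp Poincaré constant (only the first sine eigenfunction does), so the ratio is strictly less than C_P, consistent with ||u||_L² ≤ C_P ||u'||_L².


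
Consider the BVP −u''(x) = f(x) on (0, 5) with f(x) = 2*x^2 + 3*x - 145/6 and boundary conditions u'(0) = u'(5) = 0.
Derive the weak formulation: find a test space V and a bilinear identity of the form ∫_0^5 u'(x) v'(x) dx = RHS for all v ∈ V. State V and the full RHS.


V = H^1(0, 5) (no boundary constraint on v; u is determined up to an additive constant); weak form: ∫_0^5 u'v' dx = ∫_0^5 (2*x^2 + 3*x - 145/6) v dx for all v ∈ V.

Multiply both sides by a test function v and integrate from 0 to 5:
  ∫_0^5 −u''(x) v(x) dx = ∫_0^5 f(x) v(x) dx.
Integrate the LHS by parts once:
  ∫_0^5 −u'' v dx = −[u'(x) v(x)]_0^5 + ∫_0^5 u'(x) v'(x) dx.
Thus ∫_0^5 u'(x) v'(x) dx = ∫_0^5 f(x) v(x) dx + [u'(x) v(x)]_0^5.
Choose V so that boundary terms are either known or forced to vanish.
u has homogeneous Neumann: u'(0) = u'(5) = 0. So [u' v]_0^5 = 0·v(5) − 0·v(0) = 0 for any v; take V = H^1(0, 5).
Weak formulation: find u (satisfying any essential BC) such that ∫_0^5 u'(x) v'(x) dx = ∫_0^5 f v dx for all v ∈ V (homogeneous Neumann, so boundary terms vanish).
Substituting f(x) = 2*x^2 + 3*x - 145/6, the right-hand side is ∫_0^5 (2*x^2 + 3*x - 145/6) v dx.
Compatibility check (pure Neumann): taking v ≡ 1 ∈ V gives 0 = ∫_0^5 f dx + (0) − (0), i.e. ∫_0^5 f dx must equal u'(0) − u'(5) = 0. Indeed ∫_0^5 (2*x^2 + 3*x - 145/6) dx = 0, so the data are compatible. The solution is then unique only up to an additive constant (fix it e.g. by requiring ∫_0^5 u dx = 0).


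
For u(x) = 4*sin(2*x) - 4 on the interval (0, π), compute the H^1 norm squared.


||u||_{H^1(0,π)}^2 = 56*π

u'(x) = 8*cos(2*x).
Expand u² and (u')² and integrate term by term on (0, π), using: for integers n ≥ 1, ∫_0^π sin²(nx) dx = ∫_0^π cos²(nx) dx = π/2; for n ≠ n', ∫_0^π sin(nx)sin(n'x) dx = ∫_0^π cos(nx)cos(n'x) dx = 0; and by product-to-sum, ∫_0^π sin(nx)cos(n'x) dx = ½∫_0^π [sin((n+n')x) + sin((n−n')x)] dx, which is 0 when n+n' is even and 2n/(n²−n'²) when n+n' is odd (it need not vanish on (0, π)). For the constant mode: ∫_0^π 1 dx = π, ∫_0^π cos(nx) dx = 0, ∫_0^π sin(nx) dx = (1−(−1)^n)/n.
  u² squared terms: (-4)²·∫1 dx = 16·π = 16*π;  (4)²·∫sin(2x)² dx = 16·π/2 = 8*π.
  u² cross terms: 2·(-4)·(4)·∫1·sin(2x) dx = -32·(0) = 0.
  So ∫_0^π u² dx = 16*π + 8*π + 0 = 24*π.
  (u')² squared terms: (8)²·∫cos(2x)² dx = 64·π/2 = 32*π.
  So ∫_0^π (u')² dx = 32*π.
||u||_{H^1}^2 = (24*π) + (32*π) = 56*π.


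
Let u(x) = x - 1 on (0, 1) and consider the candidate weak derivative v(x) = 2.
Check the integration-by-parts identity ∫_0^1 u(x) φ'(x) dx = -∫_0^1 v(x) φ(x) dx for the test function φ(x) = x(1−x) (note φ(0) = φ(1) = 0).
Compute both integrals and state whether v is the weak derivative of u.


LHS = -1/6, RHS = -1/3. No, v is not the weak derivative of u.

u(x) = x - 1, classical derivative u'(x) = 1.
φ(x) = x(1−x), so φ'(x) = 1 - 2*x.
Note φ(0) = φ(1) = 0, so the boundary term u·φ vanishes.
LHS = ∫_0^1 u(x) φ'(x) dx = ∫_0^1 (-2*x^2 + 3*x - 1) dx. Term by term:
  ∫_0^1 -2*x^2 dx = -2/3;  ∫_0^1 3*x dx = 3/2;  ∫_0^1 -1 dx = -1.
Sum: -2/3 + 3/2 − 1 = -1/6.
So LHS = -1/6.
∫_0^1 v(x) φ(x) dx = ∫_0^1 (-2*x^2 + 2*x) dx. Term by term:
  ∫_0^1 -2*x^2 dx = -2/3;  ∫_0^1 2*x dx = 1.
Sum: -2/3 + 1 = 1/3.
So RHS = -∫_0^1 v(x) φ(x) dx = -1/3.
LHS − RHS = 1/6 ≠ 0, so the identity fails.
(For a valid weak derivative the identity must hold for EVERY test function, in particular this one. The failure shows v is NOT the weak derivative of u.)
Correct weak derivative would be u'(x) = 1.


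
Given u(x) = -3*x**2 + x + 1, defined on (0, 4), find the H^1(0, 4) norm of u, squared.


||u||_{H^1}^2 = 30728/15

The H^1 norm (squared) on an interval (0, L) is
  ||u||_{H^1}^2 = ∫_0^L u(x)^2 dx + ∫_0^L u'(x)^2 dx.
Compute u'(x) = 1 - 6*x.
Then u(x)^2 = 9*x**4 - 6*x**3 - 5*x**2 + 2*x + 1 and u'(x)^2 = 36*x**2 - 12*x + 1.
Integrate each monomial from 0 to 4 using ∫_0^4 c·x^n dx = c·4^(n+1)/(n+1):
  ∫_0^4 u(x)^2 dx = ∫_0^4 (9*x^4 - 6*x^3 - 5*x^2 + 2*x + 1) dx. Term by term:
    ∫_0^4 9*x^4 dx = 9216/5;  ∫_0^4 -6*x^3 dx = -384;  ∫_0^4 -5*x^2 dx = -320/3;
    ∫_0^4 2*x dx = 16;  ∫_0^4 1 dx = 4.
  Sum: 9216/5 − 384 − 320/3 + 16 + 4 = 20588/15.
  ∫_0^4 u'(x)^2 dx = ∫_0^4 (36*x^2 - 12*x + 1) dx. Term by term:
    ∫_0^4 36*x^2 dx = 768;  ∫_0^4 -12*x dx = -96;  ∫_0^4 1 dx = 4.
  Sum: 768 − 96 + 4 = 676.
Adding: ||u||_{H^1}^2 = 20588/15 + 676 = 30728/15.


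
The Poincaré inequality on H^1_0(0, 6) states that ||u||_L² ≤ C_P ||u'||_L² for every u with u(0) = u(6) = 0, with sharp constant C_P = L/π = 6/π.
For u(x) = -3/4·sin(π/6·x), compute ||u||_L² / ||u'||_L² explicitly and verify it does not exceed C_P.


||u||_L² / ||u'||_L² = 6/π = C_P.

u(x) = -3/4·sin(π/6·x), so u'(x) = -π*cos(π*x/6)/8.
Writing u(x) = A·sin(kπx/L) with A = -3/4 and k = 1, use ∫_0^L sin²(kπx/L) dx = L/2 and ∫_0^L cos²(kπx/L) dx = L/2.
u² = 9/16·sin²(π/6·x) and (u')² = π^2/64·cos²(π/6·x), and each of sin², cos² integrates to L/2 = 3 over (0, 6).
∫_0^6 u² dx = 27/16, so ||u||_L² = 3*sqrt(3)/4.
∫_0^6 (u')² dx = 3*π^2/64, so ||u'||_L² = sqrt(3)*π/8.
Ratio ||u||_L² / ||u'||_L² = 6/π.
Sharp Poincaré constant on H^1_0(0, 6) is C_P = L/π = 6/π, achieved by sin(π/6·x).
This is the k = 1 eigenfunction (up to amplitude), so the ratio equals the sharp Poincaré constant exactly.


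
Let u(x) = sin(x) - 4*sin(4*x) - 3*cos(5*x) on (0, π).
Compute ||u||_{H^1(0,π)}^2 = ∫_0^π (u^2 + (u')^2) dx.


||u||_{H^1(0,π)}^2 = -1664/3 + 254*π

u'(x) = 15*sin(5*x) + cos(x) - 16*cos(4*x).
Expand u² and (u')² and integrate term by term on (0, π), using: for integers n ≥ 1, ∫_0^π sin²(nx) dx = ∫_0^π cos²(nx) dx = π/2; for n ≠ n', ∫_0^π sin(nx)sin(n'x) dx = ∫_0^π cos(nx)cos(n'x) dx = 0; and by product-to-sum, ∫_0^π sin(nx)cos(n'x) dx = ½∫_0^π [sin((n+n')x) + sin((n−n')x)] dx, which is 0 when n+n' is even and 2n/(n²−n'²) when n+n' is odd (it need not vanish on (0, π)).
  u² squared terms: (-4)²·∫sin(4x)² dx = 16·π/2 = 8*π;  (-3)²·∫cos(5x)² dx = 9·π/2 = 9*π/2;  (1)²·∫sin(x)² dx = 1·π/2 = π/2.
  u² cross terms: 2·(-4)·(-3)·∫sin(4x)·cos(5x) dx = 24·(-8/9) = -64/3;  2·(-4)·(1)·∫sin(4x)·sin(x) dx = -8·(0) = 0;  2·(-3)·(1)·∫cos(5x)·sin(x) dx = -6·(0) = 0.
  So ∫_0^π u² dx = 8*π + 9*π/2 + π/2 − 64/3 + 0 + 0 = -64/3 + 13*π.
  (u')² squared terms: (-16)²·∫cos(4x)² dx = 256·π/2 = 128*π;  (15)²·∫sin(5x)² dx = 225·π/2 = 225*π/2;  (1)²·∫cos(x)² dx = 1·π/2 = π/2.
  (u')² cross terms: 2·(-16)·(15)·∫cos(4x)·sin(5x) dx = -480·(10/9) = -1600/3;  2·(-16)·(1)·∫cos(4x)·cos(x) dx = -32·(0) = 0;  2·(15)·(1)·∫sin(5x)·cos(x) dx = 30·(0) = 0.
  So ∫_0^π (u')² dx = 128*π + 225*π/2 + π/2 − 1600/3 + 0 + 0 = -1600/3 + 241*π.
||u||_{H^1}^2 = (-64/3 + 13*π) + (-1600/3 + 241*π) = -1664/3 + 254*π.


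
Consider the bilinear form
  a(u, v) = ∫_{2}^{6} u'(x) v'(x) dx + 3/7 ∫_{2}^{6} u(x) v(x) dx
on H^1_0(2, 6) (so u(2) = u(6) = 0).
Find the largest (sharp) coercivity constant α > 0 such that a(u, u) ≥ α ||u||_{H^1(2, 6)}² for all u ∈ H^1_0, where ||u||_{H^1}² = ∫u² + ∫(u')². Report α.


α = (48/7 + π^2)/(π^2 + 16)

Coercivity of a(·,·) on H^1_0(2, 6) means a(u, u) ≥ α ||u||_{H^1}² for every u ∈ H^1_0.
The interval has length L = 4, and Poincaré/coercivity depend only on L. Here a(u, u) = ∫(u')² + (3/7)·∫u².
Here 0 < c = 3/7 < 1. The condition a(u,u) ≥ α||u||_{H^1}² reads (1−α)∫(u')² ≥ (α−c)∫u². Any admissible α is ≤ 1 (rapidly oscillating u have ∫u²/∫(u')² → 0), and α = 1 would force 0 ≥ (1−c)∫u², impossible since c < 1; so 1−α > 0. By the sharp Poincaré inequality on H^1_0 of an interval of length L, ∫(u')² ≥ (π/L)²∫u² with equality for the first sine mode sin(π(x−x₀)/L) (x₀ the left endpoint), so the inequality holds for all u iff (1−α)(π/L)² ≥ α − c, i.e. α ≤ ((π/L)² + c)/((π/L)² + 1) = (1 + c(L/π)²)/(1 + (L/π)²). With (π/L)² = π^2/16 and c = 3/7, the largest admissible constant is α = ((π/L)² + c)/((π/L)² + 1).
Simplifying, α = (48/7 + π^2)/(π^2 + 16).
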